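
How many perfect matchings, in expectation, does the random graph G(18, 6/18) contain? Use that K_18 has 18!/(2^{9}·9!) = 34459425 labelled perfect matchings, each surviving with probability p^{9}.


K_18 has 18!/(2^{9}·9!) = 34459425 labelled perfect matchings.
For each such perfect matching H, let X_H = 1 if all 9 edges of H are present in G. Then P[X_H = 1] = p^{9} = (1/3)^{9} = 1/19683.
By linearity: E[X] = Σ_H E[X_H] = 34459425 · p^{9} = 34459425 · 1/19683 = 425425/243.
Numerically: E[X] ≈ 1.75e+03.

E[X] = 34459425 · (1/3)^{9} = 425425/243 ≈ 1.75e+03.


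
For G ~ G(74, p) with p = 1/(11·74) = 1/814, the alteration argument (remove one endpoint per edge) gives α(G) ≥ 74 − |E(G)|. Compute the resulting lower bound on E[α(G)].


E[|E(G)|] = C(74, 2)·p = 2701 · (1/814) = 73/22.
E[α(G)] ≥ n − E[|E(G)|] = 74 − 73/22 = 1555/22.
Numerically: ≈ 70.6818.
(This is only a lower bound; the true E[α(G)] may be larger.)

E[α(G)] ≥ 1555/22 ≈ 70.6818.


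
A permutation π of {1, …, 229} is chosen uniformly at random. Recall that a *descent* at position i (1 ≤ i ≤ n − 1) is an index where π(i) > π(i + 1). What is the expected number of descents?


Write X = Σ X_I over i = 1, …, 228, with X_I the indicator of one descent.
There are 228 indicators.
For each fixed i, the pair (π(i), π(i+1)) is a uniformly random ordered pair of distinct values from {1, …, 229}; by symmetry P[π(i) > π(i+1)] = 1/2.
By linearity: E[X] = 228 · (1/2) = (229 − 1) · (1/2) = 114 ≈ 114.00000.

E[X] = 114 = 114.00000.


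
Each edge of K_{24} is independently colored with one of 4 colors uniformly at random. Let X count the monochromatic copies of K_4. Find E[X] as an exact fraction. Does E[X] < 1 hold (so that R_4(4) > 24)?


E[X] = C(24, 4) · 4^{1 − 6} = 10626 · 4^{−5} = 10626/1024.
As a reduced fraction: E[X] = 5313/512 ≈ 10.376953.
Is E[X] < 1? NO.
Since E[X] ≥ 1, the first-moment bound is inconclusive at n = 24; it does NOT by itself certify R_4(4) > 24.

E[X] = 5313/512 ≈ 10.376953; E[X] ≥ 1; first-moment method inconclusive here.


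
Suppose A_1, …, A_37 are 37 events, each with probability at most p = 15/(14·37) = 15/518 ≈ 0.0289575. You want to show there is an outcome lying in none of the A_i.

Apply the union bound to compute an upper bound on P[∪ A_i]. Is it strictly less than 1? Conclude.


Union bound: P[∪_{i=1}^{37} A_i] ≤ Σ_i P[A_i] ≤ 37·p = 37·(15/518) = 15/14.
Numerically: 15/14 ≈ 1.0714286.
Is 15/14 < 1? NO.
Since the bound 15/14 is ≥ 1, the union bound is uninformative here; it does NOT by itself certify existence.

37·p = 15/14 ≈ 1.0714286; existence NOT certified by the union bound.


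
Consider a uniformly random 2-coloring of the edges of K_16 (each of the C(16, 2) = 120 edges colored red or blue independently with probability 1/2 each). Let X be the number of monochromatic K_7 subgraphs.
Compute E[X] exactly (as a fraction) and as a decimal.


Let X = Σ_S X_S over the C(16, 7) = 11440 subsets S of size 7, where X_S = 1 if the K_7 on S is monochromatic.
For a fixed S, the K_7 on S has C(7, 2) = 21 edges. P[all 21 edges red] = (1/2)^21, and likewise for blue, so P[monochromatic] = 2·(1/2)^21 = 2^{1 − 21} = 1/1048576.
Summing: E[X] = C(16, 7) · 2^{1 − 21} = 11440 · 1/1048576 = 715/65536.
Numerically: E[X] ≈ 0.01091.

E[X] = C(16,7)·2^(1−C(7,2)) = 715/65536 ≈ 0.01091.


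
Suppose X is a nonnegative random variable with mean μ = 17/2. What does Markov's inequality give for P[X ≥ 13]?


μ = E[X] = 17/2, a = 13.
Markov: P[X ≥ 13] ≤ μ/a = (17/2)/13 = 17/26.
Numerically: ≈ 0.65385.
(Since a = 13 > μ = 8.50000, the bound 17/26 is < 1 and informative.)

P[X ≥ 13] ≤ 17/26 ≈ 0.65385.


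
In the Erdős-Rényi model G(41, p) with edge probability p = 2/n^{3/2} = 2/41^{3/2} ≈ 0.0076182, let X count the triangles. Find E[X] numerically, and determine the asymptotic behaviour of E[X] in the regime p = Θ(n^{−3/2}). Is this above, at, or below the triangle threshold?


Number of potential triangles: C(41, 3) = 10660.
Each occurs with probability p³ ≈ (0.0076182)³ ≈ 4.4214288e-07.
By linearity: E[X] = C(41, 3)·p³ ≈ 10660 · 4.4214288e-07 ≈ 0.00471.
Since α = 3/2 > 1, p = c/n^{3/2} = o(1/n) is below the triangle threshold p ~ 1/n. Asymptotically E[X] ~ (c³/6)·n^{3(1−α)} = (2³/6)·n^{-1.5} → 0, so by Markov's inequality G has no triangles w.h.p.

E[X] ≈ 0.00471; in regime p = Θ(1/n^{3/2}) E[X] tends to 0 (below the triangle threshold p ~ 1/n).


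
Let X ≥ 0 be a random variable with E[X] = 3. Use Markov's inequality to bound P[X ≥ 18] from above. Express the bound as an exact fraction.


μ = E[X] = 3, a = 18.
Markov: P[X ≥ 18] ≤ μ/a = (3)/18 = 1/6.
Numerically: ≈ 0.166667.
(Since a = 18 > μ = 3.000000, the bound 1/6 is < 1 and informative.)

P[X ≥ 18] ≤ 1/6 ≈ 0.166667.


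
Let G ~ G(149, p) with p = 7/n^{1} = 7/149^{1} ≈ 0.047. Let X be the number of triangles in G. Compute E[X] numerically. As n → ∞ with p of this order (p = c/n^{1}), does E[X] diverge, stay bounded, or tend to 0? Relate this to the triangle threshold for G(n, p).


Number of potential triangles: C(149, 3) = 540274.
Each occurs with probability p³ ≈ (0.047)³ ≈ 1.03690e-04.
By linearity: E[X] = C(149, 3)·p³ ≈ 540274 · 1.03690e-04 ≈ 56.021.
Here α = 1, so p = 7/n is exactly at the triangle threshold p ~ 1/n. Asymptotically E[X] → c³/6 = 7³/6 = 343/6 ≈ 57.167, a bounded constant. In this regime the triangle count is asymptotically Poisson(c³/6).

E[X] ≈ 56.021; in regime p = Θ(1/n^{1}) E[X] stays bounded (at the triangle threshold p ~ 1/n).


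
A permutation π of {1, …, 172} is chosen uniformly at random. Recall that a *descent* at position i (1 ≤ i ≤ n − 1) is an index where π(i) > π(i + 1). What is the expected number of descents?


Write X = Σ X_I over i = 1, …, 171, with X_I the indicator of one descent.
There are 171 indicators.
For each fixed i, the pair (π(i), π(i+1)) is a uniformly random ordered pair of distinct values from {1, …, 172}; by symmetry P[π(i) > π(i+1)] = 1/2.
By linearity: E[X] = 171 · (1/2) = (172 − 1) · (1/2) = 171/2 ≈ 85.5000.

E[X] = 171/2 = 85.5000.


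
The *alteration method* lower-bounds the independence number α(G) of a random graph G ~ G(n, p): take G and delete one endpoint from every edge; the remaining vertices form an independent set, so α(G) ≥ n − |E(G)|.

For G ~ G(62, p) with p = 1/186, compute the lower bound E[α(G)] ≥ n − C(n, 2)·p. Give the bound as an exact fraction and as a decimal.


E[|E(G)|] = C(62, 2)·p = 1891 · (1/186) = 61/6.
E[α(G)] ≥ n − E[|E(G)|] = 62 − 61/6 = 311/6.
Numerically: ≈ 51.833.
(This is only a lower bound; the true E[α(G)] may be larger.)

E[α(G)] ≥ 311/6 ≈ 51.833.


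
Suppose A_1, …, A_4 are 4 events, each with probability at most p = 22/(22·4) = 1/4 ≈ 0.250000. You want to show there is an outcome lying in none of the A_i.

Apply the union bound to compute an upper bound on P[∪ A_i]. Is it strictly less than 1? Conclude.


Union bound: P[∪_{i=1}^{4} A_i] ≤ Σ_i P[A_i] ≤ 4·p = 4·(1/4) = 1.
Numerically: 1 ≈ 1.000000.
Is 1 < 1? NO.
Since the bound 1 is ≥ 1, the union bound is uninformative here; it does NOT by itself certify existence.

4·p = 1 ≈ 1.000000; existence NOT certified by the union bound.


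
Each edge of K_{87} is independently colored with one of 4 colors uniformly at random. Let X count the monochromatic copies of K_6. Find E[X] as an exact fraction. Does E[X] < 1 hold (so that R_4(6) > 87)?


E[X] = C(87, 6) · 4^{1 − 15} = 504981379 · 4^{−14} = 504981379/268435456.
As a reduced fraction: E[X] = 504981379/268435456 ≈ 1.8812022.
Is E[X] < 1? NO.
Since E[X] ≥ 1, the first-moment bound is inconclusive at n = 87; it does NOT by itself certify R_4(6) > 87.

E[X] = 504981379/268435456 ≈ 1.8812022; E[X] ≥ 1; first-moment method inconclusive here.


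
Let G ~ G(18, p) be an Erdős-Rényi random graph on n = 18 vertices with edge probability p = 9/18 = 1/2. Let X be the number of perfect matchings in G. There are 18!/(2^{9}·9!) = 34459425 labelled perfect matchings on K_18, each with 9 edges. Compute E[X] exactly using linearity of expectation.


K_18 has 18!/(2^{9}·9!) = 34459425 labelled perfect matchings.
For each such perfect matching H, let X_H = 1 if all 9 edges of H are present in G. Then P[X_H = 1] = p^{9} = (1/2)^{9} = 1/512.
By linearity: E[X] = Σ_H E[X_H] = 34459425 · p^{9} = 34459425 · 1/512 = 34459425/512.
Numerically: E[X] ≈ 67304.

E[X] = 34459425 · (1/2)^{9} = 34459425/512 ≈ 67304.


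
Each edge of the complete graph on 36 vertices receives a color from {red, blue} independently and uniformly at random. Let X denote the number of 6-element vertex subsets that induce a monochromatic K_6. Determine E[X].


Let X = Σ_S X_S over the C(36, 6) = 1947792 subsets S of size 6, where X_S = 1 if the K_6 on S is monochromatic.
For a fixed S, the K_6 on S has C(6, 2) = 15 edges. P[all 15 edges red] = (1/2)^15, and likewise for blue, so P[monochromatic] = 2·(1/2)^15 = 2^{1 − 15} = 1/16384.
By linearity of expectation: E[X] = C(36, 6) · 2^{1 − 15} = 1947792 · 1/16384 = 121737/1024.
Numerically: E[X] ≈ 118.884.

E[X] = C(36,6)·2^(1−C(6,2)) = 121737/1024 ≈ 118.884.


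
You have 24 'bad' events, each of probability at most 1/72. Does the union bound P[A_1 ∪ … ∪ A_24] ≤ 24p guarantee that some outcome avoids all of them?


Union bound: P[∪_{i=1}^{24} A_i] ≤ Σ_i P[A_i] ≤ 24·p = 24·(1/72) = 1/3.
Numerically: 1/3 ≈ 0.333.
Is 1/3 < 1? YES.
Since P[∪ A_i] ≤ 1/3 < 1, the complement has P[∩ A_i^c] ≥ 1 − 1/3 = 2/3 > 0, so some outcome avoids every A_i.

24·p = 1/3 ≈ 0.333; existence CERTIFIED by the union bound.


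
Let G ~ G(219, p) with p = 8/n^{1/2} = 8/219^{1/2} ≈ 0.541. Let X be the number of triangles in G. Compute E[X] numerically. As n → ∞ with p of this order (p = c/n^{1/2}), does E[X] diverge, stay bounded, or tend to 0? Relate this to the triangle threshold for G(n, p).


Number of potential triangles: C(219, 3) = 1726669.
Each occurs with probability p³ ≈ (0.541)³ ≈ 1.57981e-01.
By linearity: E[X] = C(219, 3)·p³ ≈ 1726669 · 1.57981e-01 ≈ 272780.223.
Since α = 1/2 < 1, p = c/n^{1/2} ≫ 1/n is above the triangle threshold p ~ 1/n. Asymptotically E[X] ~ (c³/6)·n^{3(1−α)} = (8³/6)·n^{1.5} → ∞; triangles are abundant w.h.p.

E[X] ≈ 272780.223; in regime p = Θ(1/n^{1/2}) E[X] diverges (above the triangle threshold p ~ 1/n).


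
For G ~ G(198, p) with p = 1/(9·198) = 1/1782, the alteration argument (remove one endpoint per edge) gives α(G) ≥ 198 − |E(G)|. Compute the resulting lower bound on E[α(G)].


E[|E(G)|] = C(198, 2)·p = 19503 · (1/1782) = 197/18.
E[α(G)] ≥ n − E[|E(G)|] = 198 − 197/18 = 3367/18.
Numerically: ≈ 187.055556.
(This is only a lower bound; the true E[α(G)] may be larger.)

E[α(G)] ≥ 3367/18 ≈ 187.055556.


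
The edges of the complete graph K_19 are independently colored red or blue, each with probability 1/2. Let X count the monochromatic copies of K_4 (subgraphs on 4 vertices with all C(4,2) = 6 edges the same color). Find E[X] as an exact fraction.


Let X = Σ_S X_S over the C(19, 4) = 3876 subsets S of size 4, where X_S = 1 if the K_4 on S is monochromatic.
For a fixed S, the K_4 on S has C(4, 2) = 6 edges. P[all 6 edges red] = (1/2)^6, and likewise for blue, so P[monochromatic] = 2·(1/2)^6 = 2^{1 − 6} = 1/32.
Summing: E[X] = C(19, 4) · 2^{1 − 6} = 3876 · 1/32 = 969/8.
Numerically: E[X] ≈ 121.12500.

E[X] = C(19,4)·2^(1−C(4,2)) = 969/8 ≈ 121.12500.


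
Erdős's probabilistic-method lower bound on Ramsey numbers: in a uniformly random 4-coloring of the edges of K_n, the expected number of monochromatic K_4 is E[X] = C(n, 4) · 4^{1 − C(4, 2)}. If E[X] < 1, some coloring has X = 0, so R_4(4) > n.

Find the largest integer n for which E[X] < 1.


We need C(n, 4) · 4^{1 − 6} < 1, i.e. C(n, 4) < 4^{6 − 1} = 1024.
Check values of n near the boundary:
  n = 11: C(11, 4) = 330; 330 < 1024? YES
  n = 12: C(12, 4) = 495; 495 < 1024? YES
  n = 13: C(13, 4) = 715; 715 < 1024? YES
  n = 14: C(14, 4) = 1001; 1001 < 1024? YES
  n = 15: C(15, 4) = 1365; 1365 < 1024? NO
  n = 16: C(16, 4) = 1820; 1820 < 1024? NO
  n = 17: C(17, 4) = 2380; 2380 < 1024? NO
The largest n with C(n, 4) < 1024 is n = 14 (where E[X] = 1001/1024 ≈ 0.9775391). Hence R_4(4) > 14, i.e. R_4(4) ≥ 15.

Largest n = 14; hence R_4(4) > 14.


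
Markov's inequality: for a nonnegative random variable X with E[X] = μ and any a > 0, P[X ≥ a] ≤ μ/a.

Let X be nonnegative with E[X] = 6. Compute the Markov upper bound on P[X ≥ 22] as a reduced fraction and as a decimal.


μ = E[X] = 6, a = 22.
Markov: P[X ≥ 22] ≤ μ/a = (6)/22 = 3/11.
Numerically: ≈ 0.2727.
(Since a = 22 > μ = 6.0000, the bound 3/11 is < 1 and informative.)

P[X ≥ 22] ≤ 3/11 ≈ 0.2727.


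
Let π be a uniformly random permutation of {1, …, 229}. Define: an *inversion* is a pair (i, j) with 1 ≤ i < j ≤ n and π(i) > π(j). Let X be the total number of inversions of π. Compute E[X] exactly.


Write X = Σ X_I over the C(229, 2) = 26106 pairs i < j, with X_I the indicator of one inversion.
There are 26106 indicators.
For each fixed pair i < j, the values π(i) and π(j) are two distinct elements of {1, …, 229} in uniformly random order; by symmetry P[π(i) > π(j)] = 1/2.
By linearity: E[X] = 26106 · (1/2) = C(229, 2) · (1/2) = 26106/2 = 13053 ≈ 13053.000000.

E[X] = 13053 = 13053.000000.


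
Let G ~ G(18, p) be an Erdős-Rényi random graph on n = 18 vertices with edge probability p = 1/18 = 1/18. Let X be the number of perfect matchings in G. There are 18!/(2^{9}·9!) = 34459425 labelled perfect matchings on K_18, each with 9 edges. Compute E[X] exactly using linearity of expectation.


K_18 has 18!/(2^{9}·9!) = 34459425 labelled perfect matchings.
For each such perfect matching H, let X_H = 1 if all 9 edges of H are present in G. Then P[X_H = 1] = p^{9} = (1/18)^{9} = 1/198359290368.
By linearity: E[X] = Σ_H E[X_H] = 34459425 · p^{9} = 34459425 · 1/198359290368 = 425425/2448880128.
Numerically: E[X] ≈ 0.0001737.

E[X] = 34459425 · (1/18)^{9} = 425425/2448880128 ≈ 0.0001737.


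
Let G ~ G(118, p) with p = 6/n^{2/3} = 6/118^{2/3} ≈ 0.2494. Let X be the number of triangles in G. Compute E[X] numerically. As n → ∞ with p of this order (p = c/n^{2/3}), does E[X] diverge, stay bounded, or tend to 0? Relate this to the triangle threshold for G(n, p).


Number of potential triangles: C(118, 3) = 266916.
Each occurs with probability p³ ≈ (0.2494)³ ≈ 1.5512784e-02.
By linearity: E[X] = C(118, 3)·p³ ≈ 266916 · 1.5512784e-02 ≈ 4140.61017.
Since α = 2/3 < 1, p = c/n^{2/3} ≫ 1/n is above the triangle threshold p ~ 1/n. Asymptotically E[X] ~ (c³/6)·n^{3(1−α)} = (6³/6)·n^{1} → ∞; triangles are abundant w.h.p.

E[X] ≈ 4140.61017; in regime p = Θ(1/n^{2/3}) E[X] diverges (above the triangle threshold p ~ 1/n).


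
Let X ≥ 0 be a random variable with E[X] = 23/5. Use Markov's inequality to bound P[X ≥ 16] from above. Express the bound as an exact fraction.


μ = E[X] = 23/5, a = 16.
Markov: P[X ≥ 16] ≤ μ/a = (23/5)/16 = 23/80.
Numerically: ≈ 0.2875.
(Since a = 16 > μ = 4.6000, the bound 23/80 is < 1 and informative.)

P[X ≥ 16] ≤ 23/80 ≈ 0.2875.


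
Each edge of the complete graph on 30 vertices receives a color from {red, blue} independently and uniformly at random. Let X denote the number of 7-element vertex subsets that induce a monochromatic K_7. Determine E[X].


Let X = Σ_S X_S over the C(30, 7) = 2035800 subsets S of size 7, where X_S = 1 if the K_7 on S is monochromatic.
For a fixed S, the K_7 on S has C(7, 2) = 21 edges. P[all 21 edges red] = (1/2)^21, and likewise for blue, so P[monochromatic] = 2·(1/2)^21 = 2^{1 − 21} = 1/1048576.
Summing: E[X] = C(30, 7) · 2^{1 − 21} = 2035800 · 1/1048576 = 254475/131072.
Numerically: E[X] ≈ 1.9415.

E[X] = C(30,7)·2^(1−C(7,2)) = 254475/131072 ≈ 1.9415.


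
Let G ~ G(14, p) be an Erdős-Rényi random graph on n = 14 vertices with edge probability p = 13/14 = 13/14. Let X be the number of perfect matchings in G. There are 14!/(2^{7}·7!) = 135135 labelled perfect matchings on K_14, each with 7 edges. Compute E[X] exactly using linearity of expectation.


K_14 has 14!/(2^{7}·7!) = 135135 labelled perfect matchings.
For each such perfect matching H, let X_H = 1 if all 7 edges of H are present in G. Then P[X_H = 1] = p^{7} = (13/14)^{7} = 62748517/105413504.
By linearity of expectation: E[X] = Σ_H E[X_H] = 135135 · p^{7} = 135135 · 62748517/105413504 = 1211360120685/15059072.
Numerically: E[X] ≈ 80440.6.

E[X] = 135135 · (13/14)^{7} = 1211360120685/15059072 ≈ 80440.6.


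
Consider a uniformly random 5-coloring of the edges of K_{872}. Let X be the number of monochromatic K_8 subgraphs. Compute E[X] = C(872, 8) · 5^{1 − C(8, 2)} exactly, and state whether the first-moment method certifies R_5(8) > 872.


E[X] = C(872, 8) · 5^{1 − 28} = 8028343903111291045 · 5^{−27} = 8028343903111291045/7450580596923828125.
As a reduced fraction: E[X] = 1605668780622258209/1490116119384765625 ≈ 1.07755.
Is E[X] < 1? NO.
Since E[X] ≥ 1, the first-moment bound is inconclusive at n = 872; it does NOT by itself certify R_5(8) > 872.

E[X] = 1605668780622258209/1490116119384765625 ≈ 1.07755; E[X] ≥ 1; first-moment method inconclusive here.


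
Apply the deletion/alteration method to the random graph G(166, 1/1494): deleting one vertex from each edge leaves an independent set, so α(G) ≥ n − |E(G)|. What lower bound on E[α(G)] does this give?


E[|E(G)|] = C(166, 2)·p = 13695 · (1/1494) = 55/6.
E[α(G)] ≥ n − E[|E(G)|] = 166 − 55/6 = 941/6.
Numerically: ≈ 156.833.
(This is only a lower bound; the true E[α(G)] may be larger.)

E[α(G)] ≥ 941/6 ≈ 156.833.


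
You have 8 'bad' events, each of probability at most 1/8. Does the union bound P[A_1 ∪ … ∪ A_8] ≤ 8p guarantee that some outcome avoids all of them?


Union bound: P[∪_{i=1}^{8} A_i] ≤ Σ_i P[A_i] ≤ 8·p = 8·(1/8) = 1.
Numerically: 1 ≈ 1.000000.
Is 1 < 1? NO.
Since the bound 1 is ≥ 1, the union bound is uninformative here; it does NOT by itself certify existence.

8·p = 1 ≈ 1.000000; existence NOT certified by the union bound.


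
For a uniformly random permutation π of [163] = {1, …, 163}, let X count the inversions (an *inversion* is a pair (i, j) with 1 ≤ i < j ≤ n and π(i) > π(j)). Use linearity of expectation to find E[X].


Write X = Σ X_I over the C(163, 2) = 13203 pairs i < j, with X_I the indicator of one inversion.
There are 13203 indicators.
For each fixed pair i < j, the values π(i) and π(j) are two distinct elements of {1, …, 163} in uniformly random order; by symmetry P[π(i) > π(j)] = 1/2.
By linearity: E[X] = 13203 · (1/2) = C(163, 2) · (1/2) = 13203/2 = 13203/2 ≈ 6601.50000.

E[X] = 13203/2 = 6601.50000.


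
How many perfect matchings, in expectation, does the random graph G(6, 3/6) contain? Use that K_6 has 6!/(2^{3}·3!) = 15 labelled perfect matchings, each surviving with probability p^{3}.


K_6 has 6!/(2^{3}·3!) = 15 labelled perfect matchings.
For each such perfect matching H, let X_H = 1 if all 3 edges of H are present in G. Then P[X_H = 1] = p^{3} = (1/2)^{3} = 1/8.
By linearity: E[X] = Σ_H E[X_H] = 15 · p^{3} = 15 · 1/8 = 15/8.
Numerically: E[X] ≈ 1.875.

E[X] = 15 · (1/2)^{3} = 15/8 ≈ 1.875.


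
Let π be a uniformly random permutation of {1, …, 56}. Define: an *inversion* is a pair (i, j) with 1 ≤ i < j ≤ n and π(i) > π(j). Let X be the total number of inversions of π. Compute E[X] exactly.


Write X = Σ X_I over the C(56, 2) = 1540 pairs i < j, with X_I the indicator of one inversion.
There are 1540 indicators.
For each fixed pair i < j, the values π(i) and π(j) are two distinct elements of {1, …, 56} in uniformly random order; by symmetry P[π(i) > π(j)] = 1/2.
By linearity: E[X] = 1540 · (1/2) = C(56, 2) · (1/2) = 1540/2 = 770 ≈ 770.00000.

E[X] = 770 = 770.00000.


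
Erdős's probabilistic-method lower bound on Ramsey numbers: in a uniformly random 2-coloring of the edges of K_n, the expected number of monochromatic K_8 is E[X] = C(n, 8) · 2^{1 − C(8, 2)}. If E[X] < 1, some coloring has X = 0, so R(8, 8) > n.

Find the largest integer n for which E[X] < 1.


We need C(n, 8) · 2^{1 − 28} < 1, i.e. C(n, 8) < 2^{28 − 1} = 134217728.
Check values of n near the boundary:
  n = 41: C(41, 8) = 95548245; 95548245 < 134217728? YES
  n = 42: C(42, 8) = 118030185; 118030185 < 134217728? YES
  n = 43: C(43, 8) = 145008513; 145008513 < 134217728? NO
  n = 44: C(44, 8) = 177232627; 177232627 < 134217728? NO
The largest n with C(n, 8) < 134217728 is n = 42 (where E[X] = 118030185/134217728 ≈ 0.8793934). Hence R(8, 8) > 42, i.e. R(8, 8) ≥ 43.

Largest n = 42; hence R(8, 8) > 42.


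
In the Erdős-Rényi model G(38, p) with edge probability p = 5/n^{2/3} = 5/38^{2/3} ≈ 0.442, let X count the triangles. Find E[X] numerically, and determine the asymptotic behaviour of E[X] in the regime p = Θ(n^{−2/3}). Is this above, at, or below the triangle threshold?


Number of potential triangles: C(38, 3) = 8436.
Each occurs with probability p³ ≈ (0.442)³ ≈ 8.65651e-02.
By linearity: E[X] = C(38, 3)·p³ ≈ 8436 · 8.65651e-02 ≈ 730.263.
Since α = 2/3 < 1, p = c/n^{2/3} ≫ 1/n is above the triangle threshold p ~ 1/n. Asymptotically E[X] ~ (c³/6)·n^{3(1−α)} = (5³/6)·n^{1} → ∞; triangles are abundant w.h.p.

E[X] ≈ 730.263; in regime p = Θ(1/n^{2/3}) E[X] diverges (above the triangle threshold p ~ 1/n).


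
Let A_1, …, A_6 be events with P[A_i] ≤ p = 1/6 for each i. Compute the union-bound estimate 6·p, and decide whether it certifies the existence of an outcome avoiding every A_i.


Union bound: P[∪_{i=1}^{6} A_i] ≤ Σ_i P[A_i] ≤ 6·p = 6·(1/6) = 1.
Numerically: 1 ≈ 1.00000.
Is 1 < 1? NO.
Since the bound 1 is ≥ 1, the union bound is uninformative here; it does NOT by itself certify existence.

6·p = 1 ≈ 1.00000; existence NOT certified by the union bound.


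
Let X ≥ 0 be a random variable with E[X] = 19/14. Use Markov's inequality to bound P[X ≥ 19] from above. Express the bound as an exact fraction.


μ = E[X] = 19/14, a = 19.
Markov: P[X ≥ 19] ≤ μ/a = (19/14)/19 = 1/14.
Numerically: ≈ 0.071.
(Since a = 19 > μ = 1.357, the bound 1/14 is < 1 and informative.)

P[X ≥ 19] ≤ 1/14 ≈ 0.071.


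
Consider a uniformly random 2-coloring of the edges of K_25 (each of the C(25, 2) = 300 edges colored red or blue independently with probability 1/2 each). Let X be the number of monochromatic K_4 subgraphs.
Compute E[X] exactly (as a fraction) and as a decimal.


Let X = Σ_S X_S over the C(25, 4) = 12650 subsets S of size 4, where X_S = 1 if the K_4 on S is monochromatic.
For a fixed S, the K_4 on S has C(4, 2) = 6 edges. P[all 6 edges red] = (1/2)^6, and likewise for blue, so P[monochromatic] = 2·(1/2)^6 = 2^{1 − 6} = 1/32.
By linearity of expectation: E[X] = C(25, 4) · 2^{1 − 6} = 12650 · 1/32 = 6325/16.
Numerically: E[X] ≈ 395.312.

E[X] = C(25,4)·2^(1−C(4,2)) = 6325/16 ≈ 395.312.


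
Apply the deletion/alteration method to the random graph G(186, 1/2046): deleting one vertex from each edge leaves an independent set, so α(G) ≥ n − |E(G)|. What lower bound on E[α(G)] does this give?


E[|E(G)|] = C(186, 2)·p = 17205 · (1/2046) = 185/22.
E[α(G)] ≥ n − E[|E(G)|] = 186 − 185/22 = 3907/22.
Numerically: ≈ 177.590909.
(This is only a lower bound; the true E[α(G)] may be larger.)

E[α(G)] ≥ 3907/22 ≈ 177.590909.


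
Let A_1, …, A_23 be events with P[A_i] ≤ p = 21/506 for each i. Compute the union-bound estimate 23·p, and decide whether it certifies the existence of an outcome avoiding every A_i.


Union bound: P[∪_{i=1}^{23} A_i] ≤ Σ_i P[A_i] ≤ 23·p = 23·(21/506) = 21/22.
Numerically: 21/22 ≈ 0.9545455.
Is 21/22 < 1? YES.
Since P[∪ A_i] ≤ 21/22 < 1, the complement has P[∩ A_i^c] ≥ 1 − 21/22 = 1/22 > 0, so some outcome avoids every A_i.

23·p = 21/22 ≈ 0.9545455; existence CERTIFIED by the union bound.


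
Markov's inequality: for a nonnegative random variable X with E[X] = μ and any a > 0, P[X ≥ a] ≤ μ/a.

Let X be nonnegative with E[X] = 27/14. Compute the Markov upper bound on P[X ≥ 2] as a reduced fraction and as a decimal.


μ = E[X] = 27/14, a = 2.
Markov: P[X ≥ 2] ≤ μ/a = (27/14)/2 = 27/28.
Numerically: ≈ 0.96429.
(Since a = 2 > μ = 1.92857, the bound 27/28 is < 1 and informative.)

P[X ≥ 2] ≤ 27/28 ≈ 0.96429.


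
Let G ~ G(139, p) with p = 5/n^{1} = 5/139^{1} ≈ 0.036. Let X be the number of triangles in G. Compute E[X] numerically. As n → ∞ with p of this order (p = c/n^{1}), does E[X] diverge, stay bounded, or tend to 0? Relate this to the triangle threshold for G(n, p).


Number of potential triangles: C(139, 3) = 437989.
Each occurs with probability p³ ≈ (0.036)³ ≈ 4.65442e-05.
By linearity: E[X] = C(139, 3)·p³ ≈ 437989 · 4.65442e-05 ≈ 20.386.
Here α = 1, so p = 5/n is exactly at the triangle threshold p ~ 1/n. Asymptotically E[X] → c³/6 = 5³/6 = 125/6 ≈ 20.833, a bounded constant. In this regime the triangle count is asymptotically Poisson(c³/6).

E[X] ≈ 20.386; in regime p = Θ(1/n^{1}) E[X] stays bounded (at the triangle threshold p ~ 1/n).


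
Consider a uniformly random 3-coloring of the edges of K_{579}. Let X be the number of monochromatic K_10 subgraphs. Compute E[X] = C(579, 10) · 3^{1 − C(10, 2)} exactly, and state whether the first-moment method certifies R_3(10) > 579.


E[X] = C(579, 10) · 3^{1 − 45} = 1079152988140386124680 · 3^{−44} = 1079152988140386124680/984770902183611232881.
As a reduced fraction: E[X] = 359717662713462041560/328256967394537077627 ≈ 1.0958417.
Is E[X] < 1? NO.
Since E[X] ≥ 1, the first-moment bound is inconclusive at n = 579; it does NOT by itself certify R_3(10) > 579.

E[X] = 359717662713462041560/328256967394537077627 ≈ 1.0958417; E[X] ≥ 1; first-moment method inconclusive here.


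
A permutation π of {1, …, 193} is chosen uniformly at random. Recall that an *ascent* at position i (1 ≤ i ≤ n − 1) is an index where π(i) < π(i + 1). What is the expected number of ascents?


Write X = Σ X_I over i = 1, …, 192, with X_I the indicator of one ascent.
There are 192 indicators.
For each fixed i, the pair (π(i), π(i+1)) is a uniformly random ordered pair of distinct values from {1, …, 193}; by symmetry P[π(i) < π(i+1)] = 1/2.
By linearity: E[X] = 192 · (1/2) = (193 − 1) · (1/2) = 96 ≈ 96.00000.

E[X] = 96 = 96.00000.


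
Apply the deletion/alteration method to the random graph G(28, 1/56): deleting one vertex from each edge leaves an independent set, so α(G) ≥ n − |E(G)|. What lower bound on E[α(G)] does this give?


E[|E(G)|] = C(28, 2)·p = 378 · (1/56) = 27/4.
E[α(G)] ≥ n − E[|E(G)|] = 28 − 27/4 = 85/4.
Numerically: ≈ 21.250.
(This is only a lower bound; the true E[α(G)] may be larger.)

E[α(G)] ≥ 85/4 ≈ 21.250.


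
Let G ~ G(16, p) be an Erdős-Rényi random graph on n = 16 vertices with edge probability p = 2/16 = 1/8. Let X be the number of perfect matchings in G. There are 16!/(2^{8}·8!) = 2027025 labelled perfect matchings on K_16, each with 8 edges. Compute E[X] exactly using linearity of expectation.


K_16 has 16!/(2^{8}·8!) = 2027025 labelled perfect matchings.
For each such perfect matching H, let X_H = 1 if all 8 edges of H are present in G. Then P[X_H = 1] = p^{8} = (1/8)^{8} = 1/16777216.
By linearity of expectation: E[X] = Σ_H E[X_H] = 2027025 · p^{8} = 2027025 · 1/16777216 = 2027025/16777216.
Numerically: E[X] ≈ 0.121.

E[X] = 2027025 · (1/8)^{8} = 2027025/16777216 ≈ 0.121.


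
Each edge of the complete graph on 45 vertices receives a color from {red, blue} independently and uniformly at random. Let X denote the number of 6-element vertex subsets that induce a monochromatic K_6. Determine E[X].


Let X = Σ_S X_S over the C(45, 6) = 8145060 subsets S of size 6, where X_S = 1 if the K_6 on S is monochromatic.
For a fixed S, the K_6 on S has C(6, 2) = 15 edges. P[all 15 edges red] = (1/2)^15, and likewise for blue, so P[monochromatic] = 2·(1/2)^15 = 2^{1 − 15} = 1/16384.
Summing: E[X] = C(45, 6) · 2^{1 − 15} = 8145060 · 1/16384 = 2036265/4096.
Numerically: E[X] ≈ 497.135.

E[X] = C(45,6)·2^(1−C(6,2)) = 2036265/4096 ≈ 497.135.


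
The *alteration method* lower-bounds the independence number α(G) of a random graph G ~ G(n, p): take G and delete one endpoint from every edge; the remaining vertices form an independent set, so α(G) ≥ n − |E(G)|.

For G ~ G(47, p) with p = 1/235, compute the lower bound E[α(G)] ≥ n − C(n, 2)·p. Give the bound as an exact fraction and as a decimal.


E[|E(G)|] = C(47, 2)·p = 1081 · (1/235) = 23/5.
E[α(G)] ≥ n − E[|E(G)|] = 47 − 23/5 = 212/5.
Numerically: ≈ 42.400000.
(This is only a lower bound; the true E[α(G)] may be larger.)

E[α(G)] ≥ 212/5 ≈ 42.400000.


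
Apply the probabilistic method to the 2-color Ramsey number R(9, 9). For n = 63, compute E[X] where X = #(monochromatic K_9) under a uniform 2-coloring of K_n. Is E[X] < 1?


E[X] = C(63, 9) · 2^{1 − 36} = 23667689815 · 2^{−35} = 23667689815/34359738368.
As a reduced fraction: E[X] = 23667689815/34359738368 ≈ 0.6888.
Is E[X] < 1? YES.
Since E[X] < 1, there exists a 2-coloring of K_{63} with no monochromatic K_9; hence R(9, 9) > 63.

E[X] = 23667689815/34359738368 ≈ 0.6888; E[X] < 1, so R(9, 9) > 63.


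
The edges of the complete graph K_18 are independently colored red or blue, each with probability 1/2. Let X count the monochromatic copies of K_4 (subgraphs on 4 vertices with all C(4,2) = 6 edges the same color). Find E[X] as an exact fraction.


Let X = Σ_S X_S over the C(18, 4) = 3060 subsets S of size 4, where X_S = 1 if the K_4 on S is monochromatic.
For a fixed S, the K_4 on S has C(4, 2) = 6 edges. P[all 6 edges red] = (1/2)^6, and likewise for blue, so P[monochromatic] = 2·(1/2)^6 = 2^{1 − 6} = 1/32.
Summing: E[X] = C(18, 4) · 2^{1 − 6} = 3060 · 1/32 = 765/8.
Numerically: E[X] ≈ 95.6250.

E[X] = C(18,4)·2^(1−C(4,2)) = 765/8 ≈ 95.6250.


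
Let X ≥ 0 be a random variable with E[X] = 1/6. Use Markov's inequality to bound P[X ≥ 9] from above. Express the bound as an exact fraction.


μ = E[X] = 1/6, a = 9.
Markov: P[X ≥ 9] ≤ μ/a = (1/6)/9 = 1/54.
Numerically: ≈ 0.01852.
(Since a = 9 > μ = 0.16667, the bound 1/54 is < 1 and informative.)

P[X ≥ 9] ≤ 1/54 ≈ 0.01852.


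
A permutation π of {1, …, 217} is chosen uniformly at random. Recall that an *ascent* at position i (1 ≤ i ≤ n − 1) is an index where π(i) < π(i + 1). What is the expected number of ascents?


Write X = Σ X_I over i = 1, …, 216, with X_I the indicator of one ascent.
There are 216 indicators.
For each fixed i, the pair (π(i), π(i+1)) is a uniformly random ordered pair of distinct values from {1, …, 217}; by symmetry P[π(i) < π(i+1)] = 1/2.
By linearity: E[X] = 216 · (1/2) = (217 − 1) · (1/2) = 108 ≈ 108.000000.

E[X] = 108 = 108.000000.


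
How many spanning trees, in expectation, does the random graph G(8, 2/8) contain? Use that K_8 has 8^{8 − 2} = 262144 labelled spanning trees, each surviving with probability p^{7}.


K_8 has 8^{8 − 2} = 262144 labelled spanning trees.
For each such spanning tree H, let X_H = 1 if all 7 edges of H are present in G. Then P[X_H = 1] = p^{7} = (1/4)^{7} = 1/16384.
By linearity: E[X] = Σ_H E[X_H] = 262144 · p^{7} = 262144 · 1/16384 = 16.
Numerically: E[X] ≈ 16.

E[X] = 262144 · (1/4)^{7} = 16 ≈ 16.


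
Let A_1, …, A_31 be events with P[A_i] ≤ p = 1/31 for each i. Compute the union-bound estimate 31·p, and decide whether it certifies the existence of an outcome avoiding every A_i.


Union bound: P[∪_{i=1}^{31} A_i] ≤ Σ_i P[A_i] ≤ 31·p = 31·(1/31) = 1.
Numerically: 1 ≈ 1.000.
Is 1 < 1? NO.
Since the bound 1 is ≥ 1, the union bound is uninformative here; it does NOT by itself certify existence.

31·p = 1 ≈ 1.000; existence NOT certified by the union bound.


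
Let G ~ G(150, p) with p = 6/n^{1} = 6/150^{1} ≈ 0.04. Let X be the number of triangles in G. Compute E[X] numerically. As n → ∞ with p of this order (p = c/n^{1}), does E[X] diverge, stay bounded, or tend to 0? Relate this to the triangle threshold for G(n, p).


Number of potential triangles: C(150, 3) = 551300.
Each occurs with probability p³ ≈ (0.04)³ ≈ 6.40000e-05.
By linearity: E[X] = C(150, 3)·p³ ≈ 551300 · 6.40000e-05 ≈ 35.283.
Here α = 1, so p = 6/n is exactly at the triangle threshold p ~ 1/n. Asymptotically E[X] → c³/6 = 6³/6 = 36 ≈ 36.000, a bounded constant. In this regime the triangle count is asymptotically Poisson(c³/6).

E[X] ≈ 35.283; in regime p = Θ(1/n^{1}) E[X] stays bounded (at the triangle threshold p ~ 1/n).


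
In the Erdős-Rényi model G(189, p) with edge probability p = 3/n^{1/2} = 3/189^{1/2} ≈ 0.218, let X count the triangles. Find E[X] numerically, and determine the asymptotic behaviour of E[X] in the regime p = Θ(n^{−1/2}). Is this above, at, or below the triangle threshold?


Number of potential triangles: C(189, 3) = 1107414.
Each occurs with probability p³ ≈ (0.218)³ ≈ 1.03913e-02.
By linearity: E[X] = C(189, 3)·p³ ≈ 1107414 · 1.03913e-02 ≈ 11507.502.
Since α = 1/2 < 1, p = c/n^{1/2} ≫ 1/n is above the triangle threshold p ~ 1/n. Asymptotically E[X] ~ (c³/6)·n^{3(1−α)} = (3³/6)·n^{1.5} → ∞; triangles are abundant w.h.p.

E[X] ≈ 11507.502; in regime p = Θ(1/n^{1/2}) E[X] diverges (above the triangle threshold p ~ 1/n).


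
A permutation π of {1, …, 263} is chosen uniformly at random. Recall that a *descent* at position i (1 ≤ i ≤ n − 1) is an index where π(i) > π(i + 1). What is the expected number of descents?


Write X = Σ X_I over i = 1, …, 262, with X_I the indicator of one descent.
There are 262 indicators.
For each fixed i, the pair (π(i), π(i+1)) is a uniformly random ordered pair of distinct values from {1, …, 263}; by symmetry P[π(i) > π(i+1)] = 1/2.
By linearity: E[X] = 262 · (1/2) = (263 − 1) · (1/2) = 131 ≈ 131.000.

E[X] = 131 = 131.000.


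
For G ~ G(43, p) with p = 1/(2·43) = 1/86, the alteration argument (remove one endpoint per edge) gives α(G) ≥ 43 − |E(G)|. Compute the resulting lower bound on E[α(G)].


E[|E(G)|] = C(43, 2)·p = 903 · (1/86) = 21/2.
E[α(G)] ≥ n − E[|E(G)|] = 43 − 21/2 = 65/2.
Numerically: ≈ 32.500000.
(This is only a lower bound; the true E[α(G)] may be larger.)

E[α(G)] ≥ 65/2 ≈ 32.500000.


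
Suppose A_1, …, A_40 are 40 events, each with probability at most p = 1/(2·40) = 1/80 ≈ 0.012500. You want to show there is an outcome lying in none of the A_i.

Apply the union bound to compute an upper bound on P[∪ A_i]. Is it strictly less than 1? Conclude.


Union bound: P[∪_{i=1}^{40} A_i] ≤ Σ_i P[A_i] ≤ 40·p = 40·(1/80) = 1/2.
Numerically: 1/2 ≈ 0.500000.
Is 1/2 < 1? YES.
Since P[∪ A_i] ≤ 1/2 < 1, the complement has P[∩ A_i^c] ≥ 1 − 1/2 = 1/2 > 0, so some outcome avoids every A_i.

40·p = 1/2 ≈ 0.500000; existence CERTIFIED by the union bound.


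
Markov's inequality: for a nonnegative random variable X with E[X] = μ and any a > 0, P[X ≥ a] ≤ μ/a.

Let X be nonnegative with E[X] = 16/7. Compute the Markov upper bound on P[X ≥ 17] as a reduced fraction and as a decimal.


μ = E[X] = 16/7, a = 17.
Markov: P[X ≥ 17] ≤ μ/a = (16/7)/17 = 16/119.
Numerically: ≈ 0.13445.
(Since a = 17 > μ = 2.28571, the bound 16/119 is < 1 and informative.)

P[X ≥ 17] ≤ 16/119 ≈ 0.13445.


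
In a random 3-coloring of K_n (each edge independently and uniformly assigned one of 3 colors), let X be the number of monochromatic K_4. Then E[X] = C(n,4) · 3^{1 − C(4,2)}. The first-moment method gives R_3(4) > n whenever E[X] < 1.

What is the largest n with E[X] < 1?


We need C(n, 4) · 3^{1 − 6} < 1, i.e. C(n, 4) < 3^{6 − 1} = 243.
Check values of n near the boundary:
  n = 9: C(9, 4) = 126; 126 < 243? YES
  n = 10: C(10, 4) = 210; 210 < 243? YES
  n = 11: C(11, 4) = 330; 330 < 243? NO
The largest n with C(n, 4) < 243 is n = 10 (where E[X] = 70/81 ≈ 0.86420). Hence R_3(4) > 10, i.e. R_3(4) ≥ 11.

Largest n = 10; hence R_3(4) > 10.


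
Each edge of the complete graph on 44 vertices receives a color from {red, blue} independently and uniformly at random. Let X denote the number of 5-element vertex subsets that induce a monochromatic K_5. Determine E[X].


Let X = Σ_S X_S over the C(44, 5) = 1086008 subsets S of size 5, where X_S = 1 if the K_5 on S is monochromatic.
For a fixed S, the K_5 on S has C(5, 2) = 10 edges. P[all 10 edges red] = (1/2)^10, and likewise for blue, so P[monochromatic] = 2·(1/2)^10 = 2^{1 − 10} = 1/512.
By linearity: E[X] = C(44, 5) · 2^{1 − 10} = 1086008 · 1/512 = 135751/64.
Numerically: E[X] ≈ 2121.109.

E[X] = C(44,5)·2^(1−C(5,2)) = 135751/64 ≈ 2121.109.


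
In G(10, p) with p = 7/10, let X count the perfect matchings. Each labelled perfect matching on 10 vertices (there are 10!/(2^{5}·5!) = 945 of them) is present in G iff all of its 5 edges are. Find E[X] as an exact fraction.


K_10 has 10!/(2^{5}·5!) = 945 labelled perfect matchings.
For each such perfect matching H, let X_H = 1 if all 5 edges of H are present in G. Then P[X_H = 1] = p^{5} = (7/10)^{5} = 16807/100000.
By linearity: E[X] = Σ_H E[X_H] = 945 · p^{5} = 945 · 16807/100000 = 3176523/20000.
Numerically: E[X] ≈ 158.826.

E[X] = 945 · (7/10)^{5} = 3176523/20000 ≈ 158.826.


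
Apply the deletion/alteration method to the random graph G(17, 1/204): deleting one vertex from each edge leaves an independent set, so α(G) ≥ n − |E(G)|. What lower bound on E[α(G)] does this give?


E[|E(G)|] = C(17, 2)·p = 136 · (1/204) = 2/3.
E[α(G)] ≥ n − E[|E(G)|] = 17 − 2/3 = 49/3.
Numerically: ≈ 16.3333.
(This is only a lower bound; the true E[α(G)] may be larger.)

E[α(G)] ≥ 49/3 ≈ 16.3333.


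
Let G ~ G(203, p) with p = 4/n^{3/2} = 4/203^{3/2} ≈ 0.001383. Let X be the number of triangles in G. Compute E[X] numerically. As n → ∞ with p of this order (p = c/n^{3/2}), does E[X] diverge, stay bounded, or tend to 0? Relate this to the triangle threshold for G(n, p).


Number of potential triangles: C(203, 3) = 1373701.
Each occurs with probability p³ ≈ (0.001383)³ ≈ 2.6451348e-09.
By linearity: E[X] = C(203, 3)·p³ ≈ 1373701 · 2.6451348e-09 ≈ 0.00363.
Since α = 3/2 > 1, p = c/n^{3/2} = o(1/n) is below the triangle threshold p ~ 1/n. Asymptotically E[X] ~ (c³/6)·n^{3(1−α)} = (4³/6)·n^{-1.5} → 0, so by Markov's inequality G has no triangles w.h.p.

E[X] ≈ 0.00363; in regime p = Θ(1/n^{3/2}) E[X] tends to 0 (below the triangle threshold p ~ 1/n).


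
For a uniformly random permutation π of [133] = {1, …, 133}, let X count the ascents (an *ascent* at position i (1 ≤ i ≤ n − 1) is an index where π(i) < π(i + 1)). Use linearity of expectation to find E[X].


Write X = Σ X_I over i = 1, …, 132, with X_I the indicator of one ascent.
There are 132 indicators.
For each fixed i, the pair (π(i), π(i+1)) is a uniformly random ordered pair of distinct values from {1, …, 133}; by symmetry P[π(i) < π(i+1)] = 1/2.
By linearity: E[X] = 132 · (1/2) = (133 − 1) · (1/2) = 66 ≈ 66.000000.

E[X] = 66 = 66.000000.


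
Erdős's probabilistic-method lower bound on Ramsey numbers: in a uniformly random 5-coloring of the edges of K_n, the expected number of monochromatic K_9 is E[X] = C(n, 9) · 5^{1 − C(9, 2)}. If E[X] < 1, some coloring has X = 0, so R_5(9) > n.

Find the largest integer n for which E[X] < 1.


We need C(n, 9) · 5^{1 − 36} < 1, i.e. C(n, 9) < 5^{36 − 1} = 2910383045673370361328125.
Check values of n near the boundary:
  n = 2169: C(2169, 9) = 2879753360044504243499683; 2879753360044504243499683 < 2910383045673370361328125? YES
  n = 2170: C(2170, 9) = 2891746779868845075610510; 2891746779868845075610510 < 2910383045673370361328125? YES
  n = 2171: C(2171, 9) = 2903784578674959601827205; 2903784578674959601827205 < 2910383045673370361328125? YES
  n = 2172: C(2172, 9) = 2915866900084148060642020; 2915866900084148060642020 < 2910383045673370361328125? NO
  n = 2173: C(2173, 9) = 2927993888115921319674265; 2927993888115921319674265 < 2910383045673370361328125? NO
The largest n with C(n, 9) < 2910383045673370361328125 is n = 2171 (where E[X] = 580756915734991920365441/582076609134674072265625 ≈ 0.9977). Hence R_5(9) > 2171, i.e. R_5(9) ≥ 2172.

Largest n = 2171; hence R_5(9) > 2171.
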